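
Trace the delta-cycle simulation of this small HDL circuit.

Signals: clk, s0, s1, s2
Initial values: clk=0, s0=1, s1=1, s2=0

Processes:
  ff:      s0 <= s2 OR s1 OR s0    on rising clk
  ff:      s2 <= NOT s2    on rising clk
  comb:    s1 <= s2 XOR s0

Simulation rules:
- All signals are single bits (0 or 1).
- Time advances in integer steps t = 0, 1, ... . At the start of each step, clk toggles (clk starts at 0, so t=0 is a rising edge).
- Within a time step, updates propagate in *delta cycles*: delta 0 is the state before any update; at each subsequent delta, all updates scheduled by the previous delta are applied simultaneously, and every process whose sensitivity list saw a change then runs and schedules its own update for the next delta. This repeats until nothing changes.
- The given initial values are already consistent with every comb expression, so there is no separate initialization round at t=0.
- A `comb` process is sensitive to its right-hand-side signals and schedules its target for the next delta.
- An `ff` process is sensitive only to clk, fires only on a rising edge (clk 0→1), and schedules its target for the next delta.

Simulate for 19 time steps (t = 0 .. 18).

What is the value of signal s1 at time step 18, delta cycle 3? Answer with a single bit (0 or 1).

1

t=0 Δ0: s1=1 s2=0 s0=1 clk=0
  Δ1: clk:0→1
  Δ2: s2:0→1
  Δ3: s1:1→0
  (3Δ to stable)
t=1 Δ0: s1=0 s2=1 s0=1 clk=1
  Δ1: clk:1→0
  (1Δ to stable)
t=2 Δ0: s1=0 s2=1 s0=1 clk=0
  Δ1: clk:0→1
  Δ2: s2:1→0
  Δ3: s1:0→1
  (3Δ to stable)
t=3 Δ0: s1=1 s2=0 s0=1 clk=1
  Δ1: clk:1→0
  (1Δ to stable)
t=4 Δ0: s1=1 s2=0 s0=1 clk=0
  Δ1: clk:0→1
  Δ2: s2:0→1
  Δ3: s1:1→0
  (3Δ to stable)
t=5 Δ0: s1=0 s2=1 s0=1 clk=1
  Δ1: clk:1→0
  (1Δ to stable)
t=6 Δ0: s1=0 s2=1 s0=1 clk=0
  Δ1: clk:0→1
  Δ2: s2:1→0
  Δ3: s1:0→1
  (3Δ to stable)
t=7 Δ0: s1=1 s2=0 s0=1 clk=1
  Δ1: clk:1→0
  (1Δ to stable)
t=8 Δ0: s1=1 s2=0 s0=1 clk=0
  Δ1: clk:0→1
  Δ2: s2:0→1
  Δ3: s1:1→0
  (3Δ to stable)
t=9 Δ0: s1=0 s2=1 s0=1 clk=1
  Δ1: clk:1→0
  (1Δ to stable)
t=10 Δ0: s1=0 s2=1 s0=1 clk=0
  Δ1: clk:0→1
  Δ2: s2:1→0
  Δ3: s1:0→1
  (3Δ to stable)
t=11 Δ0: s1=1 s2=0 s0=1 clk=1
  Δ1: clk:1→0
  (1Δ to stable)
t=12 Δ0: s1=1 s2=0 s0=1 clk=0
  Δ1: clk:0→1
  Δ2: s2:0→1
  Δ3: s1:1→0
  (3Δ to stable)
t=13 Δ0: s1=0 s2=1 s0=1 clk=1
  Δ1: clk:1→0
  (1Δ to stable)
t=14 Δ0: s1=0 s2=1 s0=1 clk=0
  Δ1: clk:0→1
  Δ2: s2:1→0
  Δ3: s1:0→1
  (3Δ to stable)
t=15 Δ0: s1=1 s2=0 s0=1 clk=1
  Δ1: clk:1→0
  (1Δ to stable)
t=16 Δ0: s1=1 s2=0 s0=1 clk=0
  Δ1: clk:0→1
  Δ2: s2:0→1
  Δ3: s1:1→0
  (3Δ to stable)
t=17 Δ0: s1=0 s2=1 s0=1 clk=1
  Δ1: clk:1→0
  (1Δ to stable)
t=18 Δ0: s1=0 s2=1 s0=1 clk=0
  Δ1: clk:0→1
  Δ2: s2:1→0
  Δ3: s1:0→1
  (3Δ to stable)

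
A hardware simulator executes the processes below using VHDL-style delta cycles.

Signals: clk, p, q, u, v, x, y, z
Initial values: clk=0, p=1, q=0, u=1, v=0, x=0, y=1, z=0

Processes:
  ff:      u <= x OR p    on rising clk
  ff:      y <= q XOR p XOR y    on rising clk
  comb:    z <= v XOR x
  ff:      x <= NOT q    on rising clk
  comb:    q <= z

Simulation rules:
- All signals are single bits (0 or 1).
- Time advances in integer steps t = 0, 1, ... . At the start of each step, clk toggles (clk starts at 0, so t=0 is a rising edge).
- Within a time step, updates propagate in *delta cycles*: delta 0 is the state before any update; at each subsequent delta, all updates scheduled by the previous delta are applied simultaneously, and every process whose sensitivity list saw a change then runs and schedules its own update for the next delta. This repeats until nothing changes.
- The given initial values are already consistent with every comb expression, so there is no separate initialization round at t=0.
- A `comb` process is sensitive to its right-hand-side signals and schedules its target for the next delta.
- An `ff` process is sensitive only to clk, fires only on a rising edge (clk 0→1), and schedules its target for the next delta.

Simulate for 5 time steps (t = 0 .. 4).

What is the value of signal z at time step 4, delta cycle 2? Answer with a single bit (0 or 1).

[bits: p,clk,v,u,z,q,y,x]
t=0: Δ0=10010010 Δ1=11010010 Δ2=11010001 Δ3=11011001 Δ4=11011101 | 4Δ
t=1: Δ0=11011101 Δ1=10011101 | 1Δ
t=2: Δ0=10011101 Δ1=11011101 Δ2=11011100 Δ3=11010100 Δ4=11010000 | 4Δ
t=3: Δ0=11010000 Δ1=10010000 | 1Δ
t=4: Δ0=10010000 Δ1=11010000 Δ2=11010011 Δ3=11011011 Δ4=11011111 | 4Δ

0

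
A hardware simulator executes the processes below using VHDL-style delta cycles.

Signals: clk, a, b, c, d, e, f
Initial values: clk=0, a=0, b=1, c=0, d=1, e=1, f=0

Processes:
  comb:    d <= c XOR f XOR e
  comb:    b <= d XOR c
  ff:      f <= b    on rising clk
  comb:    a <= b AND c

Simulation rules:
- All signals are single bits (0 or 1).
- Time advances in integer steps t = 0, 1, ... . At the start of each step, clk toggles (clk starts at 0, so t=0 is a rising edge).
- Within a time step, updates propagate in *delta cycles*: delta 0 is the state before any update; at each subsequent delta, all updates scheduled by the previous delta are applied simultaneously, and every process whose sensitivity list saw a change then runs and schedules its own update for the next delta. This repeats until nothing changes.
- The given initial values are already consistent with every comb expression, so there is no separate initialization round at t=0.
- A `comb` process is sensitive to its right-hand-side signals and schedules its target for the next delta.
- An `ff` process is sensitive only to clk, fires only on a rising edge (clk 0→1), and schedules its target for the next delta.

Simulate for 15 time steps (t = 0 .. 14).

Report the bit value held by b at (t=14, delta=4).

1

t0.Δ0 f=0 clk=0 a=0 d=1 e=1 b=1 c=0
t0.Δ1 f=0 clk=1 a=0 d=1 e=1 b=1 c=0
t0.Δ2 f=1 clk=1 a=0 d=1 e=1 b=1 c=0
t0.Δ3 f=1 clk=1 a=0 d=0 e=1 b=1 c=0
t0.Δ4 f=1 clk=1 a=0 d=0 e=1 b=0 c=0
t1.Δ0 f=1 clk=1 a=0 d=0 e=1 b=0 c=0
t1.Δ1 f=1 clk=0 a=0 d=0 e=1 b=0 c=0
t2.Δ0 f=1 clk=0 a=0 d=0 e=1 b=0 c=0
t2.Δ1 f=1 clk=1 a=0 d=0 e=1 b=0 c=0
t2.Δ2 f=0 clk=1 a=0 d=0 e=1 b=0 c=0
t2.Δ3 f=0 clk=1 a=0 d=1 e=1 b=0 c=0
t2.Δ4 f=0 clk=1 a=0 d=1 e=1 b=1 c=0
t3.Δ0 f=0 clk=1 a=0 d=1 e=1 b=1 c=0
t3.Δ1 f=0 clk=0 a=0 d=1 e=1 b=1 c=0
t4.Δ0 f=0 clk=0 a=0 d=1 e=1 b=1 c=0
t4.Δ1 f=0 clk=1 a=0 d=1 e=1 b=1 c=0
t4.Δ2 f=1 clk=1 a=0 d=1 e=1 b=1 c=0
t4.Δ3 f=1 clk=1 a=0 d=0 e=1 b=1 c=0
t4.Δ4 f=1 clk=1 a=0 d=0 e=1 b=0 c=0
t5.Δ0 f=1 clk=1 a=0 d=0 e=1 b=0 c=0
t5.Δ1 f=1 clk=0 a=0 d=0 e=1 b=0 c=0
t6.Δ0 f=1 clk=0 a=0 d=0 e=1 b=0 c=0
t6.Δ1 f=1 clk=1 a=0 d=0 e=1 b=0 c=0
t6.Δ2 f=0 clk=1 a=0 d=0 e=1 b=0 c=0
t6.Δ3 f=0 clk=1 a=0 d=1 e=1 b=0 c=0
t6.Δ4 f=0 clk=1 a=0 d=1 e=1 b=1 c=0
t7.Δ0 f=0 clk=1 a=0 d=1 e=1 b=1 c=0
t7.Δ1 f=0 clk=0 a=0 d=1 e=1 b=1 c=0
t8.Δ0 f=0 clk=0 a=0 d=1 e=1 b=1 c=0
t8.Δ1 f=0 clk=1 a=0 d=1 e=1 b=1 c=0
t8.Δ2 f=1 clk=1 a=0 d=1 e=1 b=1 c=0
t8.Δ3 f=1 clk=1 a=0 d=0 e=1 b=1 c=0
t8.Δ4 f=1 clk=1 a=0 d=0 e=1 b=0 c=0
t9.Δ0 f=1 clk=1 a=0 d=0 e=1 b=0 c=0
t9.Δ1 f=1 clk=0 a=0 d=0 e=1 b=0 c=0
t10.Δ0 f=1 clk=0 a=0 d=0 e=1 b=0 c=0
t10.Δ1 f=1 clk=1 a=0 d=0 e=1 b=0 c=0
t10.Δ2 f=0 clk=1 a=0 d=0 e=1 b=0 c=0
t10.Δ3 f=0 clk=1 a=0 d=1 e=1 b=0 c=0
t10.Δ4 f=0 clk=1 a=0 d=1 e=1 b=1 c=0
t11.Δ0 f=0 clk=1 a=0 d=1 e=1 b=1 c=0
t11.Δ1 f=0 clk=0 a=0 d=1 e=1 b=1 c=0
t12.Δ0 f=0 clk=0 a=0 d=1 e=1 b=1 c=0
t12.Δ1 f=0 clk=1 a=0 d=1 e=1 b=1 c=0
t12.Δ2 f=1 clk=1 a=0 d=1 e=1 b=1 c=0
t12.Δ3 f=1 clk=1 a=0 d=0 e=1 b=1 c=0
t12.Δ4 f=1 clk=1 a=0 d=0 e=1 b=0 c=0
t13.Δ0 f=1 clk=1 a=0 d=0 e=1 b=0 c=0
t13.Δ1 f=1 clk=0 a=0 d=0 e=1 b=0 c=0
t14.Δ0 f=1 clk=0 a=0 d=0 e=1 b=0 c=0
t14.Δ1 f=1 clk=1 a=0 d=0 e=1 b=0 c=0
t14.Δ2 f=0 clk=1 a=0 d=0 e=1 b=0 c=0
t14.Δ3 f=0 clk=1 a=0 d=1 e=1 b=0 c=0
t14.Δ4 f=0 clk=1 a=0 d=1 e=1 b=1 c=0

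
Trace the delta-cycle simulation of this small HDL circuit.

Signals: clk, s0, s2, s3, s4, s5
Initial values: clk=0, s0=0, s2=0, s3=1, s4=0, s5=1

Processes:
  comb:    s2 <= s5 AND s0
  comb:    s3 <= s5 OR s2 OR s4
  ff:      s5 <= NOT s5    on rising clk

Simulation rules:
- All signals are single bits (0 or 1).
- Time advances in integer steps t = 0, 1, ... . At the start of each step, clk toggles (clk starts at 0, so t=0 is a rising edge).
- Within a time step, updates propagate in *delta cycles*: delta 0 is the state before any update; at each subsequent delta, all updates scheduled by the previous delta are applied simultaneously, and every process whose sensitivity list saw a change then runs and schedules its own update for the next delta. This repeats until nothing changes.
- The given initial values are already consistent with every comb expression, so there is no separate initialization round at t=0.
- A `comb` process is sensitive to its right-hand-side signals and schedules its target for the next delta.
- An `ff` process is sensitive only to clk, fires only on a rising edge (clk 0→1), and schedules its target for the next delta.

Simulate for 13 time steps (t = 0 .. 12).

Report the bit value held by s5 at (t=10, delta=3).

[bits: s0,s4,s5,s3,s2,clk]
t=0: Δ0=001100 Δ1=001101 Δ2=000101 Δ3=000001 | 3Δ
t=1: Δ0=000001 Δ1=000000 | 1Δ
t=2: Δ0=000000 Δ1=000001 Δ2=001001 Δ3=001101 | 3Δ
t=3: Δ0=001101 Δ1=001100 | 1Δ
t=4: Δ0=001100 Δ1=001101 Δ2=000101 Δ3=000001 | 3Δ
t=5: Δ0=000001 Δ1=000000 | 1Δ
t=6: Δ0=000000 Δ1=000001 Δ2=001001 Δ3=001101 | 3Δ
t=7: Δ0=001101 Δ1=001100 | 1Δ
t=8: Δ0=001100 Δ1=001101 Δ2=000101 Δ3=000001 | 3Δ
t=9: Δ0=000001 Δ1=000000 | 1Δ
t=10: Δ0=000000 Δ1=000001 Δ2=001001 Δ3=001101 | 3Δ
t=11: Δ0=001101 Δ1=001100 | 1Δ
t=12: Δ0=001100 Δ1=001101 Δ2=000101 Δ3=000001 | 3Δ

1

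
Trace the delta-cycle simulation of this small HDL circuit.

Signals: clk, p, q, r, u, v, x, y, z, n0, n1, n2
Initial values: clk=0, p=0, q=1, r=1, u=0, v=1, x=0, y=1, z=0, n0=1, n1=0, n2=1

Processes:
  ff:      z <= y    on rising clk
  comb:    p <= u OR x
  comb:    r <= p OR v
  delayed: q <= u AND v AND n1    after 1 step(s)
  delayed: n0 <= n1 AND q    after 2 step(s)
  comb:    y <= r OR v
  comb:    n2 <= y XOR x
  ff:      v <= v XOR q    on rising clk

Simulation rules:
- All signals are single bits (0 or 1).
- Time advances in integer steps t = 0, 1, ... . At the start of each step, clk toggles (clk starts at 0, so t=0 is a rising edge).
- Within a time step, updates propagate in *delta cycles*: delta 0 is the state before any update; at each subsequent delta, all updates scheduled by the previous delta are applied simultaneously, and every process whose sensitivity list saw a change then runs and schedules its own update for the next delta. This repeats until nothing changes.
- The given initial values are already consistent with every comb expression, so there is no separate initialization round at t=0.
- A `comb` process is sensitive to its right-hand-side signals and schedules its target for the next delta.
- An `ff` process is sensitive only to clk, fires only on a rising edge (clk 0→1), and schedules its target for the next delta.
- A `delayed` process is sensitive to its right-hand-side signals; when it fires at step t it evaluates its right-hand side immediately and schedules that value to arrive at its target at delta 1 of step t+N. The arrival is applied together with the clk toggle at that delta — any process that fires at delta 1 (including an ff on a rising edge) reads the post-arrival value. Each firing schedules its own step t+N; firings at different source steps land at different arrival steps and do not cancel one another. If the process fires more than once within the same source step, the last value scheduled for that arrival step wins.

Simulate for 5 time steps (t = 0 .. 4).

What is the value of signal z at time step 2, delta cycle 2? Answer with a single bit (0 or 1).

t0.Δ0 clk=0 u=0 v=1 n2=1 x=0 p=0 r=1 n0=1 y=1 q=1 n1=0 z=0
t0.Δ1 clk=1 u=0 v=1 n2=1 x=0 p=0 r=1 n0=1 y=1 q=1 n1=0 z=0
t0.Δ2 clk=1 u=0 v=0 n2=1 x=0 p=0 r=1 n0=1 y=1 q=1 n1=0 z=1
t0.Δ3 clk=1 u=0 v=0 n2=1 x=0 p=0 r=0 n0=1 y=1 q=1 n1=0 z=1
t0.Δ4 clk=1 u=0 v=0 n2=1 x=0 p=0 r=0 n0=1 y=0 q=1 n1=0 z=1
t0.Δ5 clk=1 u=0 v=0 n2=0 x=0 p=0 r=0 n0=1 y=0 q=1 n1=0 z=1
t1.Δ0 clk=1 u=0 v=0 n2=0 x=0 p=0 r=0 n0=1 y=0 q=1 n1=0 z=1
t1.Δ1 clk=0 u=0 v=0 n2=0 x=0 p=0 r=0 n0=1 y=0 q=0 n1=0 z=1
t2.Δ0 clk=0 u=0 v=0 n2=0 x=0 p=0 r=0 n0=1 y=0 q=0 n1=0 z=1
t2.Δ1 clk=1 u=0 v=0 n2=0 x=0 p=0 r=0 n0=1 y=0 q=0 n1=0 z=1
t2.Δ2 clk=1 u=0 v=0 n2=0 x=0 p=0 r=0 n0=1 y=0 q=0 n1=0 z=0
t3.Δ0 clk=1 u=0 v=0 n2=0 x=0 p=0 r=0 n0=1 y=0 q=0 n1=0 z=0
t3.Δ1 clk=0 u=0 v=0 n2=0 x=0 p=0 r=0 n0=0 y=0 q=0 n1=0 z=0
t4.Δ0 clk=0 u=0 v=0 n2=0 x=0 p=0 r=0 n0=0 y=0 q=0 n1=0 z=0
t4.Δ1 clk=1 u=0 v=0 n2=0 x=0 p=0 r=0 n0=0 y=0 q=0 n1=0 z=0

0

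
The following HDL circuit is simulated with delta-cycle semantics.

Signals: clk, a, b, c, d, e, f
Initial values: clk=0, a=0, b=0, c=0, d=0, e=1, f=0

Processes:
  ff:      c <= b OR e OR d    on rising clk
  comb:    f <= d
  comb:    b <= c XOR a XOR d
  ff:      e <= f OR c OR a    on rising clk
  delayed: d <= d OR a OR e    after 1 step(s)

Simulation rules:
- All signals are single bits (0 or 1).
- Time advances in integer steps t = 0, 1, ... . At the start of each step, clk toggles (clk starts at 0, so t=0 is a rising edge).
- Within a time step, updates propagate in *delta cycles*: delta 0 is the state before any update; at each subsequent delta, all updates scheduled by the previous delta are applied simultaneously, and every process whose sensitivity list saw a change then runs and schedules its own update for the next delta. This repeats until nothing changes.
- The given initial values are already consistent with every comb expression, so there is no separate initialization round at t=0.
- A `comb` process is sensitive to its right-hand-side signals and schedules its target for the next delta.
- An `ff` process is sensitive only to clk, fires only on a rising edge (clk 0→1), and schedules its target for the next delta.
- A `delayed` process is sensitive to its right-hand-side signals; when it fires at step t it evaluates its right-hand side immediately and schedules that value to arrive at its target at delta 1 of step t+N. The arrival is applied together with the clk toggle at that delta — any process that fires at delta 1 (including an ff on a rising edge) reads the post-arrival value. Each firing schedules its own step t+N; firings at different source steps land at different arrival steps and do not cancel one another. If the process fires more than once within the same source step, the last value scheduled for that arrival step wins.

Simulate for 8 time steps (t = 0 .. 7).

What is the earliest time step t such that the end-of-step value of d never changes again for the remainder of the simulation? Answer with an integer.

[bits: b,a,e,d,f,c,clk]
t=0: Δ0=0010000 Δ1=0010001 Δ2=0000011 Δ3=1000011 | 3Δ
t=1: Δ0=1000011 Δ1=1000010 | 1Δ
t=2: Δ0=1000010 Δ1=1000011 Δ2=1010011 | 2Δ
t=3: Δ0=1010011 Δ1=1011010 Δ2=0011110 | 2Δ
t=4: Δ0=0011110 Δ1=0011111 | 1Δ
t=5: Δ0=0011111 Δ1=0011110 | 1Δ
t=6: Δ0=0011110 Δ1=0011111 | 1Δ
t=7: Δ0=0011111 Δ1=0011110 | 1Δ

3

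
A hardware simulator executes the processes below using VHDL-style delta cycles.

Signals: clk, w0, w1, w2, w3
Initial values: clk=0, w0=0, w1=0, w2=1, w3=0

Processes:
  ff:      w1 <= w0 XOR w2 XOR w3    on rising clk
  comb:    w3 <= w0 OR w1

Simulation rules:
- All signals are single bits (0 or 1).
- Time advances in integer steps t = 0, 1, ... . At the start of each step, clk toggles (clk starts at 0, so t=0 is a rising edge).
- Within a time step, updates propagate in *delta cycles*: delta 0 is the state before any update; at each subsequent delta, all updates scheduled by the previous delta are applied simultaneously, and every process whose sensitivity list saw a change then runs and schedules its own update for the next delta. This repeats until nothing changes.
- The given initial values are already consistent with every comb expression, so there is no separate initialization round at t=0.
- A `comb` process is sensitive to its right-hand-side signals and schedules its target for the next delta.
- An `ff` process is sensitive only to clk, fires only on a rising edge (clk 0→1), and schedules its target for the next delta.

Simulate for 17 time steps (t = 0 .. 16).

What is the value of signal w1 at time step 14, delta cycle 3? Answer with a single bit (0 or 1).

0

t=0 Δ0: w0=0 w3=0 w2=1 w1=0 clk=0
  Δ1: clk:0→1
  Δ2: w1:0→1
  Δ3: w3:0→1
  (3Δ to stable)
t=1 Δ0: w0=0 w3=1 w2=1 w1=1 clk=1
  Δ1: clk:1→0
  (1Δ to stable)
t=2 Δ0: w0=0 w3=1 w2=1 w1=1 clk=0
  Δ1: clk:0→1
  Δ2: w1:1→0
  Δ3: w3:1→0
  (3Δ to stable)
t=3 Δ0: w0=0 w3=0 w2=1 w1=0 clk=1
  Δ1: clk:1→0
  (1Δ to stable)
t=4 Δ0: w0=0 w3=0 w2=1 w1=0 clk=0
  Δ1: clk:0→1
  Δ2: w1:0→1
  Δ3: w3:0→1
  (3Δ to stable)
t=5 Δ0: w0=0 w3=1 w2=1 w1=1 clk=1
  Δ1: clk:1→0
  (1Δ to stable)
t=6 Δ0: w0=0 w3=1 w2=1 w1=1 clk=0
  Δ1: clk:0→1
  Δ2: w1:1→0
  Δ3: w3:1→0
  (3Δ to stable)
t=7 Δ0: w0=0 w3=0 w2=1 w1=0 clk=1
  Δ1: clk:1→0
  (1Δ to stable)
t=8 Δ0: w0=0 w3=0 w2=1 w1=0 clk=0
  Δ1: clk:0→1
  Δ2: w1:0→1
  Δ3: w3:0→1
  (3Δ to stable)
t=9 Δ0: w0=0 w3=1 w2=1 w1=1 clk=1
  Δ1: clk:1→0
  (1Δ to stable)
t=10 Δ0: w0=0 w3=1 w2=1 w1=1 clk=0
  Δ1: clk:0→1
  Δ2: w1:1→0
  Δ3: w3:1→0
  (3Δ to stable)
t=11 Δ0: w0=0 w3=0 w2=1 w1=0 clk=1
  Δ1: clk:1→0
  (1Δ to stable)
t=12 Δ0: w0=0 w3=0 w2=1 w1=0 clk=0
  Δ1: clk:0→1
  Δ2: w1:0→1
  Δ3: w3:0→1
  (3Δ to stable)
t=13 Δ0: w0=0 w3=1 w2=1 w1=1 clk=1
  Δ1: clk:1→0
  (1Δ to stable)
t=14 Δ0: w0=0 w3=1 w2=1 w1=1 clk=0
  Δ1: clk:0→1
  Δ2: w1:1→0
  Δ3: w3:1→0
  (3Δ to stable)
t=15 Δ0: w0=0 w3=0 w2=1 w1=0 clk=1
  Δ1: clk:1→0
  (1Δ to stable)
t=16 Δ0: w0=0 w3=0 w2=1 w1=0 clk=0
  Δ1: clk:0→1
  Δ2: w1:0→1
  Δ3: w3:0→1
  (3Δ to stable)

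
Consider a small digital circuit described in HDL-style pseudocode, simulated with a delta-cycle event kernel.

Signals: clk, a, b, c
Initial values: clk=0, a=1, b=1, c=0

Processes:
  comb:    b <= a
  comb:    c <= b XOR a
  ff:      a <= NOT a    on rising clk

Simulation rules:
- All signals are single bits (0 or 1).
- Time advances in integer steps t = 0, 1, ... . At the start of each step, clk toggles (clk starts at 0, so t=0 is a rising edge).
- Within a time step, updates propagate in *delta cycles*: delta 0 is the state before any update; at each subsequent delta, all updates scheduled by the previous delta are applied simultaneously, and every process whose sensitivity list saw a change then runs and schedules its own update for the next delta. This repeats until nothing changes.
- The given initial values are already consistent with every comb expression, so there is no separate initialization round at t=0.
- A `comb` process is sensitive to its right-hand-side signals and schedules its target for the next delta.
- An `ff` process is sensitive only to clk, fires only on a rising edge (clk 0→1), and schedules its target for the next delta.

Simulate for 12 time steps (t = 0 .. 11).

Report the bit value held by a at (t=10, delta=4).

1

t=0 Δ0: c=0 clk=0 b=1 a=1
  Δ1: clk:0→1
  Δ2: a:1→0
  Δ3: c:0→1, b:1→0
  Δ4: c:1→0
  (4Δ to stable)
t=1 Δ0: c=0 clk=1 b=0 a=0
  Δ1: clk:1→0
  (1Δ to stable)
t=2 Δ0: c=0 clk=0 b=0 a=0
  Δ1: clk:0→1
  Δ2: a:0→1
  Δ3: c:0→1, b:0→1
  Δ4: c:1→0
  (4Δ to stable)
t=3 Δ0: c=0 clk=1 b=1 a=1
  Δ1: clk:1→0
  (1Δ to stable)
t=4 Δ0: c=0 clk=0 b=1 a=1
  Δ1: clk:0→1
  Δ2: a:1→0
  Δ3: c:0→1, b:1→0
  Δ4: c:1→0
  (4Δ to stable)
t=5 Δ0: c=0 clk=1 b=0 a=0
  Δ1: clk:1→0
  (1Δ to stable)
t=6 Δ0: c=0 clk=0 b=0 a=0
  Δ1: clk:0→1
  Δ2: a:0→1
  Δ3: c:0→1, b:0→1
  Δ4: c:1→0
  (4Δ to stable)
t=7 Δ0: c=0 clk=1 b=1 a=1
  Δ1: clk:1→0
  (1Δ to stable)
t=8 Δ0: c=0 clk=0 b=1 a=1
  Δ1: clk:0→1
  Δ2: a:1→0
  Δ3: c:0→1, b:1→0
  Δ4: c:1→0
  (4Δ to stable)
t=9 Δ0: c=0 clk=1 b=0 a=0
  Δ1: clk:1→0
  (1Δ to stable)
t=10 Δ0: c=0 clk=0 b=0 a=0
  Δ1: clk:0→1
  Δ2: a:0→1
  Δ3: c:0→1, b:0→1
  Δ4: c:1→0
  (4Δ to stable)
t=11 Δ0: c=0 clk=1 b=1 a=1
  Δ1: clk:1→0
  (1Δ to stable)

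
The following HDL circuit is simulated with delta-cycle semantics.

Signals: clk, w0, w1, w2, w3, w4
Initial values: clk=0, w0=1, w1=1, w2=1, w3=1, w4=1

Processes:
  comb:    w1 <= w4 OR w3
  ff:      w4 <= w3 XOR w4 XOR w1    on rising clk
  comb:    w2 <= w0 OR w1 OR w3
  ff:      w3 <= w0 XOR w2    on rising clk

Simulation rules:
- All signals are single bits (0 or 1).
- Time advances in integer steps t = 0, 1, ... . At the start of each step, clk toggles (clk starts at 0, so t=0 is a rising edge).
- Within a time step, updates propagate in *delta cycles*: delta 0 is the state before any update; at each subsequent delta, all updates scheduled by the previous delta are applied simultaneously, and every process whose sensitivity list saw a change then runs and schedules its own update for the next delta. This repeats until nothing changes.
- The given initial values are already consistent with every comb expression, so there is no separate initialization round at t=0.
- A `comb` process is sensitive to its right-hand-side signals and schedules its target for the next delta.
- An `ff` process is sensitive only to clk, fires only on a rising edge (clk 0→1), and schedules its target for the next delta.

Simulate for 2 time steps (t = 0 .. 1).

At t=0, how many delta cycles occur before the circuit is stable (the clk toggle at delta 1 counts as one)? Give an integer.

t=0 Δ0: w0=1 w2=1 w1=1 clk=0 w3=1 w4=1
  Δ1: clk:0→1
  Δ2: w3:1→0
  (2Δ to stable)
t=1 Δ0: w0=1 w2=1 w1=1 clk=1 w3=0 w4=1
  Δ1: clk:1→0
  (1Δ to stable)

2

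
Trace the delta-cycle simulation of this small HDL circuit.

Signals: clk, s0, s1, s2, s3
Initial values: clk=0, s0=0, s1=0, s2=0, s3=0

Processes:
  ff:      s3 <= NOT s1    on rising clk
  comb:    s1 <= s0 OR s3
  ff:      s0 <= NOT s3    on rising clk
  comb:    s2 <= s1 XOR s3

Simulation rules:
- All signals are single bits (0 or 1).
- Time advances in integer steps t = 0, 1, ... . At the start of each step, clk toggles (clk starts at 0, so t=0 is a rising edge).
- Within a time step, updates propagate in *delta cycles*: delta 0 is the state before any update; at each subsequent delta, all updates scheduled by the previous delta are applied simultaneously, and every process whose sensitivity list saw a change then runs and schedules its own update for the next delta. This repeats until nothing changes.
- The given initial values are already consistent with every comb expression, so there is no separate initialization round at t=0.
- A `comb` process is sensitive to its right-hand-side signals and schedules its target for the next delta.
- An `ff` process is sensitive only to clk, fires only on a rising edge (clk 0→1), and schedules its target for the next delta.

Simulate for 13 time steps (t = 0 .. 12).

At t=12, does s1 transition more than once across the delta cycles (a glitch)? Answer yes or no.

t0.Δ0 s0=0 s2=0 s1=0 s3=0 clk=0
t0.Δ1 s0=0 s2=0 s1=0 s3=0 clk=1
t0.Δ2 s0=1 s2=0 s1=0 s3=1 clk=1
t0.Δ3 s0=1 s2=1 s1=1 s3=1 clk=1
t0.Δ4 s0=1 s2=0 s1=1 s3=1 clk=1
t1.Δ0 s0=1 s2=0 s1=1 s3=1 clk=1
t1.Δ1 s0=1 s2=0 s1=1 s3=1 clk=0
t2.Δ0 s0=1 s2=0 s1=1 s3=1 clk=0
t2.Δ1 s0=1 s2=0 s1=1 s3=1 clk=1
t2.Δ2 s0=0 s2=0 s1=1 s3=0 clk=1
t2.Δ3 s0=0 s2=1 s1=0 s3=0 clk=1
t2.Δ4 s0=0 s2=0 s1=0 s3=0 clk=1
t3.Δ0 s0=0 s2=0 s1=0 s3=0 clk=1
t3.Δ1 s0=0 s2=0 s1=0 s3=0 clk=0
t4.Δ0 s0=0 s2=0 s1=0 s3=0 clk=0
t4.Δ1 s0=0 s2=0 s1=0 s3=0 clk=1
t4.Δ2 s0=1 s2=0 s1=0 s3=1 clk=1
t4.Δ3 s0=1 s2=1 s1=1 s3=1 clk=1
t4.Δ4 s0=1 s2=0 s1=1 s3=1 clk=1
t5.Δ0 s0=1 s2=0 s1=1 s3=1 clk=1
t5.Δ1 s0=1 s2=0 s1=1 s3=1 clk=0
t6.Δ0 s0=1 s2=0 s1=1 s3=1 clk=0
t6.Δ1 s0=1 s2=0 s1=1 s3=1 clk=1
t6.Δ2 s0=0 s2=0 s1=1 s3=0 clk=1
t6.Δ3 s0=0 s2=1 s1=0 s3=0 clk=1
t6.Δ4 s0=0 s2=0 s1=0 s3=0 clk=1
t7.Δ0 s0=0 s2=0 s1=0 s3=0 clk=1
t7.Δ1 s0=0 s2=0 s1=0 s3=0 clk=0
t8.Δ0 s0=0 s2=0 s1=0 s3=0 clk=0
t8.Δ1 s0=0 s2=0 s1=0 s3=0 clk=1
t8.Δ2 s0=1 s2=0 s1=0 s3=1 clk=1
t8.Δ3 s0=1 s2=1 s1=1 s3=1 clk=1
t8.Δ4 s0=1 s2=0 s1=1 s3=1 clk=1
t9.Δ0 s0=1 s2=0 s1=1 s3=1 clk=1
t9.Δ1 s0=1 s2=0 s1=1 s3=1 clk=0
t10.Δ0 s0=1 s2=0 s1=1 s3=1 clk=0
t10.Δ1 s0=1 s2=0 s1=1 s3=1 clk=1
t10.Δ2 s0=0 s2=0 s1=1 s3=0 clk=1
t10.Δ3 s0=0 s2=1 s1=0 s3=0 clk=1
t10.Δ4 s0=0 s2=0 s1=0 s3=0 clk=1
t11.Δ0 s0=0 s2=0 s1=0 s3=0 clk=1
t11.Δ1 s0=0 s2=0 s1=0 s3=0 clk=0
t12.Δ0 s0=0 s2=0 s1=0 s3=0 clk=0
t12.Δ1 s0=0 s2=0 s1=0 s3=0 clk=1
t12.Δ2 s0=1 s2=0 s1=0 s3=1 clk=1
t12.Δ3 s0=1 s2=1 s1=1 s3=1 clk=1
t12.Δ4 s0=1 s2=0 s1=1 s3=1 clk=1

no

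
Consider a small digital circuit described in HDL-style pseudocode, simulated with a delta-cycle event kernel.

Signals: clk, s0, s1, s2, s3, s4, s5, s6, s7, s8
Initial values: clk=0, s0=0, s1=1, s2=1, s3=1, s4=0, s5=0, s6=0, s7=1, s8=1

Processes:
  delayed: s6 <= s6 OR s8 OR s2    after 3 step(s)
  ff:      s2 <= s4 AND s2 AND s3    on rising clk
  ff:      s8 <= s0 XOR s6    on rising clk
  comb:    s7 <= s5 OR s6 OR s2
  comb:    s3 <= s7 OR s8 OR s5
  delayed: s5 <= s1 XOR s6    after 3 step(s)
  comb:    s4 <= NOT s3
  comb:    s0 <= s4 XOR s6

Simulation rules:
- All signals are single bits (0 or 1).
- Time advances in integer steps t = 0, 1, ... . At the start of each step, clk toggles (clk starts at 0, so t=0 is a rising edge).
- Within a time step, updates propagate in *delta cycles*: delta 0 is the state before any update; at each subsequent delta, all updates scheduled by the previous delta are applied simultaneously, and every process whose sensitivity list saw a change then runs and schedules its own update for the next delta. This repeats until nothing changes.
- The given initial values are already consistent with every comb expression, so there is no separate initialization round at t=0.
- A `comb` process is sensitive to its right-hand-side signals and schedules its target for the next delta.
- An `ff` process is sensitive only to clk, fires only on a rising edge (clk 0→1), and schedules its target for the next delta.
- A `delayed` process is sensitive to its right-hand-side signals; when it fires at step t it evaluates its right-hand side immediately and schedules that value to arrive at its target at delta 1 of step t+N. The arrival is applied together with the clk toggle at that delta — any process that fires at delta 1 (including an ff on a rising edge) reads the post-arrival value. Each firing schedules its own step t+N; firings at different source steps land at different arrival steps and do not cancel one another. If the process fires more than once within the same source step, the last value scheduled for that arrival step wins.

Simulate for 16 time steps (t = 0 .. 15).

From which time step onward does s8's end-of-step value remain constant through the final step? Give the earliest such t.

t=0 Δ0: s2=1 s7=1 s5=0 s8=1 s4=0 s3=1 s1=1 s6=0 s0=0 clk=0
  Δ1: clk:0→1
  Δ2: s2:1→0, s8:1→0
  Δ3: s7:1→0
  Δ4: s3:1→0
  Δ5: s4:0→1
  Δ6: s0:0→1
  (6Δ to stable)
t=1 Δ0: s2=0 s7=0 s5=0 s8=0 s4=1 s3=0 s1=1 s6=0 s0=1 clk=1
  Δ1: clk:1→0
  (1Δ to stable)
t=2 Δ0: s2=0 s7=0 s5=0 s8=0 s4=1 s3=0 s1=1 s6=0 s0=1 clk=0
  Δ1: clk:0→1
  Δ2: s8:0→1
  Δ3: s3:0→1
  Δ4: s4:1→0
  Δ5: s0:1→0
  (5Δ to stable)
t=3 Δ0: s2=0 s7=0 s5=0 s8=1 s4=0 s3=1 s1=1 s6=0 s0=0 clk=1
  Δ1: clk:1→0
  (1Δ to stable)
t=4 Δ0: s2=0 s7=0 s5=0 s8=1 s4=0 s3=1 s1=1 s6=0 s0=0 clk=0
  Δ1: clk:0→1
  Δ2: s8:1→0
  Δ3: s3:1→0
  Δ4: s4:0→1
  Δ5: s0:0→1
  (5Δ to stable)
t=5 Δ0: s2=0 s7=0 s5=0 s8=0 s4=1 s3=0 s1=1 s6=0 s0=1 clk=1
  Δ1: s6:0→1, clk:1→0
  Δ2: s7:0→1, s0:1→0
  Δ3: s3:0→1
  Δ4: s4:1→0
  Δ5: s0:0→1
  (5Δ to stable)
t=6 Δ0: s2=0 s7=1 s5=0 s8=0 s4=0 s3=1 s1=1 s6=1 s0=1 clk=0
  Δ1: clk:0→1
  (1Δ to stable)
t=7 Δ0: s2=0 s7=1 s5=0 s8=0 s4=0 s3=1 s1=1 s6=1 s0=1 clk=1
  Δ1: s6:1→0, clk:1→0
  Δ2: s7:1→0, s0:1→0
  Δ3: s3:1→0
  Δ4: s4:0→1
  Δ5: s0:0→1
  (5Δ to stable)
t=8 Δ0: s2=0 s7=0 s5=0 s8=0 s4=1 s3=0 s1=1 s6=0 s0=1 clk=0
  Δ1: s6:0→1, clk:0→1
  Δ2: s7:0→1, s0:1→0
  Δ3: s3:0→1
  Δ4: s4:1→0
  Δ5: s0:0→1
  (5Δ to stable)
t=9 Δ0: s2=0 s7=1 s5=0 s8=0 s4=0 s3=1 s1=1 s6=1 s0=1 clk=1
  Δ1: clk:1→0
  (1Δ to stable)
t=10 Δ0: s2=0 s7=1 s5=0 s8=0 s4=0 s3=1 s1=1 s6=1 s0=1 clk=0
  Δ1: s5:0→1, s6:1→0, clk:0→1
  Δ2: s8:0→1, s0:1→0
  (2Δ to stable)
t=11 Δ0: s2=0 s7=1 s5=1 s8=1 s4=0 s3=1 s1=1 s6=0 s0=0 clk=1
  Δ1: s5:1→0, s6:0→1, clk:1→0
  Δ2: s0:0→1
  (2Δ to stable)
t=12 Δ0: s2=0 s7=1 s5=0 s8=1 s4=0 s3=1 s1=1 s6=1 s0=1 clk=0
  Δ1: clk:0→1
  Δ2: s8:1→0
  (2Δ to stable)
t=13 Δ0: s2=0 s7=1 s5=0 s8=0 s4=0 s3=1 s1=1 s6=1 s0=1 clk=1
  Δ1: s5:0→1, clk:1→0
  (1Δ to stable)
t=14 Δ0: s2=0 s7=1 s5=1 s8=0 s4=0 s3=1 s1=1 s6=1 s0=1 clk=0
  Δ1: s5:1→0, clk:0→1
  (1Δ to stable)
t=15 Δ0: s2=0 s7=1 s5=0 s8=0 s4=0 s3=1 s1=1 s6=1 s0=1 clk=1
  Δ1: clk:1→0
  (1Δ to stable)

12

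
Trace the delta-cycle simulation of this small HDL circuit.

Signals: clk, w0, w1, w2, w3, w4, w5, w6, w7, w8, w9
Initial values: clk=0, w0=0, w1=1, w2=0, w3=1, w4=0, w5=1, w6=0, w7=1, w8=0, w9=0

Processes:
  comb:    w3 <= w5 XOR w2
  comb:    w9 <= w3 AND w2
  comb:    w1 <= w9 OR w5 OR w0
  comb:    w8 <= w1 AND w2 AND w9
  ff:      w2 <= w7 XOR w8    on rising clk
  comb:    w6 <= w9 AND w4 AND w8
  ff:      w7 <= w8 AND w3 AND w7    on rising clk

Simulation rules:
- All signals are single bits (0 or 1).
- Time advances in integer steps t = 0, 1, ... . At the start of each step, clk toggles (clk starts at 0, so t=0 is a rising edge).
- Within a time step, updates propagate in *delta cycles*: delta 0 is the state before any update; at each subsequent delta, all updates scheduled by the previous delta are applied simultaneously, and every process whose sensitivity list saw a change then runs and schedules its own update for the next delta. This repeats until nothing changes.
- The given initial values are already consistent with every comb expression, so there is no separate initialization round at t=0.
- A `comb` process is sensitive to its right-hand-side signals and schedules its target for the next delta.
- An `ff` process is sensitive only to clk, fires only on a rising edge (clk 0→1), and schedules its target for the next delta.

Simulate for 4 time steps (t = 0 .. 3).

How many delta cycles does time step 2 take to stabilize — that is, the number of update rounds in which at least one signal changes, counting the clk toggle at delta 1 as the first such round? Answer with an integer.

3

t0.Δ0 w0=0 w2=0 clk=0 w6=0 w5=1 w8=0 w9=0 w4=0 w3=1 w1=1 w7=1
t0.Δ1 w0=0 w2=0 clk=1 w6=0 w5=1 w8=0 w9=0 w4=0 w3=1 w1=1 w7=1
t0.Δ2 w0=0 w2=1 clk=1 w6=0 w5=1 w8=0 w9=0 w4=0 w3=1 w1=1 w7=0
t0.Δ3 w0=0 w2=1 clk=1 w6=0 w5=1 w8=0 w9=1 w4=0 w3=0 w1=1 w7=0
t0.Δ4 w0=0 w2=1 clk=1 w6=0 w5=1 w8=1 w9=0 w4=0 w3=0 w1=1 w7=0
t0.Δ5 w0=0 w2=1 clk=1 w6=0 w5=1 w8=0 w9=0 w4=0 w3=0 w1=1 w7=0
t1.Δ0 w0=0 w2=1 clk=1 w6=0 w5=1 w8=0 w9=0 w4=0 w3=0 w1=1 w7=0
t1.Δ1 w0=0 w2=1 clk=0 w6=0 w5=1 w8=0 w9=0 w4=0 w3=0 w1=1 w7=0
t2.Δ0 w0=0 w2=1 clk=0 w6=0 w5=1 w8=0 w9=0 w4=0 w3=0 w1=1 w7=0
t2.Δ1 w0=0 w2=1 clk=1 w6=0 w5=1 w8=0 w9=0 w4=0 w3=0 w1=1 w7=0
t2.Δ2 w0=0 w2=0 clk=1 w6=0 w5=1 w8=0 w9=0 w4=0 w3=0 w1=1 w7=0
t2.Δ3 w0=0 w2=0 clk=1 w6=0 w5=1 w8=0 w9=0 w4=0 w3=1 w1=1 w7=0
t3.Δ0 w0=0 w2=0 clk=1 w6=0 w5=1 w8=0 w9=0 w4=0 w3=1 w1=1 w7=0
t3.Δ1 w0=0 w2=0 clk=0 w6=0 w5=1 w8=0 w9=0 w4=0 w3=1 w1=1 w7=0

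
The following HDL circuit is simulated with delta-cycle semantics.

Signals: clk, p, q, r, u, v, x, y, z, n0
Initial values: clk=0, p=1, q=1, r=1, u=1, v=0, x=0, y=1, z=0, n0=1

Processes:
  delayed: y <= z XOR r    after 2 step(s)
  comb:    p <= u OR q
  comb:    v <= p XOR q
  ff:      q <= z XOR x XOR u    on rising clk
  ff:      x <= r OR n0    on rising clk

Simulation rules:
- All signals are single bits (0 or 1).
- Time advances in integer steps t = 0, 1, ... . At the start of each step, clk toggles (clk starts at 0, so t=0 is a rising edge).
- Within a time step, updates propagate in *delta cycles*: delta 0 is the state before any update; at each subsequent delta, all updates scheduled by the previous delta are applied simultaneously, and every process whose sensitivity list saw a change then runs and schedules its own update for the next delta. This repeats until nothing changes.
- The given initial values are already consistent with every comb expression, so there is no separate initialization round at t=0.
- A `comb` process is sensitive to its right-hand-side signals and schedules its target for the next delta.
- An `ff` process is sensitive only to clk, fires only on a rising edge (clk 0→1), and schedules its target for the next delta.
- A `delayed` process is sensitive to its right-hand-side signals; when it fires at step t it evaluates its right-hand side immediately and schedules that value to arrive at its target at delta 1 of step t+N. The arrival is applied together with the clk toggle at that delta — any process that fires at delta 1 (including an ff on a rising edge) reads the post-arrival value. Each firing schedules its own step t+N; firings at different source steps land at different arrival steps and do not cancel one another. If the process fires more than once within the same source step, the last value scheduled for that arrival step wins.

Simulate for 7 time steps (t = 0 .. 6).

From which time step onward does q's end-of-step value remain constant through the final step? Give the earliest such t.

t=0 Δ0: p=1 y=1 v=0 clk=0 n0=1 u=1 q=1 x=0 r=1 z=0
  Δ1: clk:0→1
  Δ2: x:0→1
  (2Δ to stable)
t=1 Δ0: p=1 y=1 v=0 clk=1 n0=1 u=1 q=1 x=1 r=1 z=0
  Δ1: clk:1→0
  (1Δ to stable)
t=2 Δ0: p=1 y=1 v=0 clk=0 n0=1 u=1 q=1 x=1 r=1 z=0
  Δ1: clk:0→1
  Δ2: q:1→0
  Δ3: v:0→1
  (3Δ to stable)
t=3 Δ0: p=1 y=1 v=1 clk=1 n0=1 u=1 q=0 x=1 r=1 z=0
  Δ1: clk:1→0
  (1Δ to stable)
t=4 Δ0: p=1 y=1 v=1 clk=0 n0=1 u=1 q=0 x=1 r=1 z=0
  Δ1: clk:0→1
  (1Δ to stable)
t=5 Δ0: p=1 y=1 v=1 clk=1 n0=1 u=1 q=0 x=1 r=1 z=0
  Δ1: clk:1→0
  (1Δ to stable)
t=6 Δ0: p=1 y=1 v=1 clk=0 n0=1 u=1 q=0 x=1 r=1 z=0
  Δ1: clk:0→1
  (1Δ to stable)

2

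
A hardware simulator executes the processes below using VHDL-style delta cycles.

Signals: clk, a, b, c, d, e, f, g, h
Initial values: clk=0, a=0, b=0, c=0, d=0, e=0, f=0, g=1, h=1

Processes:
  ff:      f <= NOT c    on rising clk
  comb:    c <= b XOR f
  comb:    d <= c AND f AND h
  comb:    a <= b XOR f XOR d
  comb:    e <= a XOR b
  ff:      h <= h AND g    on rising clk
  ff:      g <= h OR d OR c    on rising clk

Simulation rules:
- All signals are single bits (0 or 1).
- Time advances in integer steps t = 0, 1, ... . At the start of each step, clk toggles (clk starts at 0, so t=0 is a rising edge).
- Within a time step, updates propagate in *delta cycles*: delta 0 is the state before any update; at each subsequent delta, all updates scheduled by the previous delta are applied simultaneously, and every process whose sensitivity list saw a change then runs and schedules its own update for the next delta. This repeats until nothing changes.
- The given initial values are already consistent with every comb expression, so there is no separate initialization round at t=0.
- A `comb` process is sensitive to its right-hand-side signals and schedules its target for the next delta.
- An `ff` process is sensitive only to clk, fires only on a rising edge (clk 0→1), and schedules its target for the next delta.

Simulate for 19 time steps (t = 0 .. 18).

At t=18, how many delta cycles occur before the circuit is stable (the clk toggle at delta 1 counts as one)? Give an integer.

5

t0.Δ0 e=0 h=1 b=0 c=0 d=0 f=0 a=0 clk=0 g=1
t0.Δ1 e=0 h=1 b=0 c=0 d=0 f=0 a=0 clk=1 g=1
t0.Δ2 e=0 h=1 b=0 c=0 d=0 f=1 a=0 clk=1 g=1
t0.Δ3 e=0 h=1 b=0 c=1 d=0 f=1 a=1 clk=1 g=1
t0.Δ4 e=1 h=1 b=0 c=1 d=1 f=1 a=1 clk=1 g=1
t0.Δ5 e=1 h=1 b=0 c=1 d=1 f=1 a=0 clk=1 g=1
t0.Δ6 e=0 h=1 b=0 c=1 d=1 f=1 a=0 clk=1 g=1
t1.Δ0 e=0 h=1 b=0 c=1 d=1 f=1 a=0 clk=1 g=1
t1.Δ1 e=0 h=1 b=0 c=1 d=1 f=1 a=0 clk=0 g=1
t2.Δ0 e=0 h=1 b=0 c=1 d=1 f=1 a=0 clk=0 g=1
t2.Δ1 e=0 h=1 b=0 c=1 d=1 f=1 a=0 clk=1 g=1
t2.Δ2 e=0 h=1 b=0 c=1 d=1 f=0 a=0 clk=1 g=1
t2.Δ3 e=0 h=1 b=0 c=0 d=0 f=0 a=1 clk=1 g=1
t2.Δ4 e=1 h=1 b=0 c=0 d=0 f=0 a=0 clk=1 g=1
t2.Δ5 e=0 h=1 b=0 c=0 d=0 f=0 a=0 clk=1 g=1
t3.Δ0 e=0 h=1 b=0 c=0 d=0 f=0 a=0 clk=1 g=1
t3.Δ1 e=0 h=1 b=0 c=0 d=0 f=0 a=0 clk=0 g=1
t4.Δ0 e=0 h=1 b=0 c=0 d=0 f=0 a=0 clk=0 g=1
t4.Δ1 e=0 h=1 b=0 c=0 d=0 f=0 a=0 clk=1 g=1
t4.Δ2 e=0 h=1 b=0 c=0 d=0 f=1 a=0 clk=1 g=1
t4.Δ3 e=0 h=1 b=0 c=1 d=0 f=1 a=1 clk=1 g=1
t4.Δ4 e=1 h=1 b=0 c=1 d=1 f=1 a=1 clk=1 g=1
t4.Δ5 e=1 h=1 b=0 c=1 d=1 f=1 a=0 clk=1 g=1
t4.Δ6 e=0 h=1 b=0 c=1 d=1 f=1 a=0 clk=1 g=1
t5.Δ0 e=0 h=1 b=0 c=1 d=1 f=1 a=0 clk=1 g=1
t5.Δ1 e=0 h=1 b=0 c=1 d=1 f=1 a=0 clk=0 g=1
t6.Δ0 e=0 h=1 b=0 c=1 d=1 f=1 a=0 clk=0 g=1
t6.Δ1 e=0 h=1 b=0 c=1 d=1 f=1 a=0 clk=1 g=1
t6.Δ2 e=0 h=1 b=0 c=1 d=1 f=0 a=0 clk=1 g=1
t6.Δ3 e=0 h=1 b=0 c=0 d=0 f=0 a=1 clk=1 g=1
t6.Δ4 e=1 h=1 b=0 c=0 d=0 f=0 a=0 clk=1 g=1
t6.Δ5 e=0 h=1 b=0 c=0 d=0 f=0 a=0 clk=1 g=1
t7.Δ0 e=0 h=1 b=0 c=0 d=0 f=0 a=0 clk=1 g=1
t7.Δ1 e=0 h=1 b=0 c=0 d=0 f=0 a=0 clk=0 g=1
t8.Δ0 e=0 h=1 b=0 c=0 d=0 f=0 a=0 clk=0 g=1
t8.Δ1 e=0 h=1 b=0 c=0 d=0 f=0 a=0 clk=1 g=1
t8.Δ2 e=0 h=1 b=0 c=0 d=0 f=1 a=0 clk=1 g=1
t8.Δ3 e=0 h=1 b=0 c=1 d=0 f=1 a=1 clk=1 g=1
t8.Δ4 e=1 h=1 b=0 c=1 d=1 f=1 a=1 clk=1 g=1
t8.Δ5 e=1 h=1 b=0 c=1 d=1 f=1 a=0 clk=1 g=1
t8.Δ6 e=0 h=1 b=0 c=1 d=1 f=1 a=0 clk=1 g=1
t9.Δ0 e=0 h=1 b=0 c=1 d=1 f=1 a=0 clk=1 g=1
t9.Δ1 e=0 h=1 b=0 c=1 d=1 f=1 a=0 clk=0 g=1
t10.Δ0 e=0 h=1 b=0 c=1 d=1 f=1 a=0 clk=0 g=1
t10.Δ1 e=0 h=1 b=0 c=1 d=1 f=1 a=0 clk=1 g=1
t10.Δ2 e=0 h=1 b=0 c=1 d=1 f=0 a=0 clk=1 g=1
t10.Δ3 e=0 h=1 b=0 c=0 d=0 f=0 a=1 clk=1 g=1
t10.Δ4 e=1 h=1 b=0 c=0 d=0 f=0 a=0 clk=1 g=1
t10.Δ5 e=0 h=1 b=0 c=0 d=0 f=0 a=0 clk=1 g=1
t11.Δ0 e=0 h=1 b=0 c=0 d=0 f=0 a=0 clk=1 g=1
t11.Δ1 e=0 h=1 b=0 c=0 d=0 f=0 a=0 clk=0 g=1
t12.Δ0 e=0 h=1 b=0 c=0 d=0 f=0 a=0 clk=0 g=1
t12.Δ1 e=0 h=1 b=0 c=0 d=0 f=0 a=0 clk=1 g=1
t12.Δ2 e=0 h=1 b=0 c=0 d=0 f=1 a=0 clk=1 g=1
t12.Δ3 e=0 h=1 b=0 c=1 d=0 f=1 a=1 clk=1 g=1
t12.Δ4 e=1 h=1 b=0 c=1 d=1 f=1 a=1 clk=1 g=1
t12.Δ5 e=1 h=1 b=0 c=1 d=1 f=1 a=0 clk=1 g=1
t12.Δ6 e=0 h=1 b=0 c=1 d=1 f=1 a=0 clk=1 g=1
t13.Δ0 e=0 h=1 b=0 c=1 d=1 f=1 a=0 clk=1 g=1
t13.Δ1 e=0 h=1 b=0 c=1 d=1 f=1 a=0 clk=0 g=1
t14.Δ0 e=0 h=1 b=0 c=1 d=1 f=1 a=0 clk=0 g=1
t14.Δ1 e=0 h=1 b=0 c=1 d=1 f=1 a=0 clk=1 g=1
t14.Δ2 e=0 h=1 b=0 c=1 d=1 f=0 a=0 clk=1 g=1
t14.Δ3 e=0 h=1 b=0 c=0 d=0 f=0 a=1 clk=1 g=1
t14.Δ4 e=1 h=1 b=0 c=0 d=0 f=0 a=0 clk=1 g=1
t14.Δ5 e=0 h=1 b=0 c=0 d=0 f=0 a=0 clk=1 g=1
t15.Δ0 e=0 h=1 b=0 c=0 d=0 f=0 a=0 clk=1 g=1
t15.Δ1 e=0 h=1 b=0 c=0 d=0 f=0 a=0 clk=0 g=1
t16.Δ0 e=0 h=1 b=0 c=0 d=0 f=0 a=0 clk=0 g=1
t16.Δ1 e=0 h=1 b=0 c=0 d=0 f=0 a=0 clk=1 g=1
t16.Δ2 e=0 h=1 b=0 c=0 d=0 f=1 a=0 clk=1 g=1
t16.Δ3 e=0 h=1 b=0 c=1 d=0 f=1 a=1 clk=1 g=1
t16.Δ4 e=1 h=1 b=0 c=1 d=1 f=1 a=1 clk=1 g=1
t16.Δ5 e=1 h=1 b=0 c=1 d=1 f=1 a=0 clk=1 g=1
t16.Δ6 e=0 h=1 b=0 c=1 d=1 f=1 a=0 clk=1 g=1
t17.Δ0 e=0 h=1 b=0 c=1 d=1 f=1 a=0 clk=1 g=1
t17.Δ1 e=0 h=1 b=0 c=1 d=1 f=1 a=0 clk=0 g=1
t18.Δ0 e=0 h=1 b=0 c=1 d=1 f=1 a=0 clk=0 g=1
t18.Δ1 e=0 h=1 b=0 c=1 d=1 f=1 a=0 clk=1 g=1
t18.Δ2 e=0 h=1 b=0 c=1 d=1 f=0 a=0 clk=1 g=1
t18.Δ3 e=0 h=1 b=0 c=0 d=0 f=0 a=1 clk=1 g=1
t18.Δ4 e=1 h=1 b=0 c=0 d=0 f=0 a=0 clk=1 g=1
t18.Δ5 e=0 h=1 b=0 c=0 d=0 f=0 a=0 clk=1 g=1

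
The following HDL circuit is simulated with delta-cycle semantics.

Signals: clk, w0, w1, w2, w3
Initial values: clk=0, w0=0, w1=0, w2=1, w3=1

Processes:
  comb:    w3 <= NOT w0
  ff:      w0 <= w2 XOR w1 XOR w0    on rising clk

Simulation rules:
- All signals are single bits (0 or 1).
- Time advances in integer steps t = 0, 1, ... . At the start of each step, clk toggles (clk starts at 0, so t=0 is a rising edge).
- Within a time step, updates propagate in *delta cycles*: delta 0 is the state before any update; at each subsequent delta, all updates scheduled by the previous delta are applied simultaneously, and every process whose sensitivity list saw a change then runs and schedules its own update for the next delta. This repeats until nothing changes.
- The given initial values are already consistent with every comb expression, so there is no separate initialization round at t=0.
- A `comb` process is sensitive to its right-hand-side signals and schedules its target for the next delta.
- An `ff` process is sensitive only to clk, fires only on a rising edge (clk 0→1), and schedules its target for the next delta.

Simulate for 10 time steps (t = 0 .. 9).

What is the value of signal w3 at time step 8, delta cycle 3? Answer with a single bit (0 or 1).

0

[bits: w1,w2,w3,w0,clk]
t=0: Δ0=01100 Δ1=01101 Δ2=01111 Δ3=01011 | 3Δ
t=1: Δ0=01011 Δ1=01010 | 1Δ
t=2: Δ0=01010 Δ1=01011 Δ2=01001 Δ3=01101 | 3Δ
t=3: Δ0=01101 Δ1=01100 | 1Δ
t=4: Δ0=01100 Δ1=01101 Δ2=01111 Δ3=01011 | 3Δ
t=5: Δ0=01011 Δ1=01010 | 1Δ
t=6: Δ0=01010 Δ1=01011 Δ2=01001 Δ3=01101 | 3Δ
t=7: Δ0=01101 Δ1=01100 | 1Δ
t=8: Δ0=01100 Δ1=01101 Δ2=01111 Δ3=01011 | 3Δ
t=9: Δ0=01011 Δ1=01010 | 1Δ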